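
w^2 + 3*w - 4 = (w - 1)*(w + 4)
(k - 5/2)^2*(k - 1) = k^3 - 6*k^2 + 45*k/4 - 25/4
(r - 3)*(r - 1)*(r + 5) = r^3 + r^2 - 17*r + 15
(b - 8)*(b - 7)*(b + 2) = b^3 - 13*b^2 + 26*b + 112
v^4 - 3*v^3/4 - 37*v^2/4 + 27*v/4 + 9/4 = (v - 3)*(v - 1)*(v + 1/4)*(v + 3)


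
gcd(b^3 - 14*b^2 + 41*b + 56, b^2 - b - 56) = b - 8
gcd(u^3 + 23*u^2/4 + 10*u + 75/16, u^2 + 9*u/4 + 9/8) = u + 3/4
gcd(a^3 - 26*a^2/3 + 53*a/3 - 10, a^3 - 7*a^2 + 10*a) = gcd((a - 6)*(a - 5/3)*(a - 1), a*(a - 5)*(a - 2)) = 1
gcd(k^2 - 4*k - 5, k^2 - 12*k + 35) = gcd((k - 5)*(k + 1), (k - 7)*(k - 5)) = k - 5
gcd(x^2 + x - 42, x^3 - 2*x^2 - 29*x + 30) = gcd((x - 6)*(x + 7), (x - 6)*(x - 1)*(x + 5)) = x - 6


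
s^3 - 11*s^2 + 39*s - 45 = (s - 5)*(s - 3)^2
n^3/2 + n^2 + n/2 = n*(n/2 + 1/2)*(n + 1)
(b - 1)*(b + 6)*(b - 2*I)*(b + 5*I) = b^4 + 5*b^3 + 3*I*b^3 + 4*b^2 + 15*I*b^2 + 50*b - 18*I*b - 60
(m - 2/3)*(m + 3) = m^2 + 7*m/3 - 2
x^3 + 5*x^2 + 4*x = x*(x + 1)*(x + 4)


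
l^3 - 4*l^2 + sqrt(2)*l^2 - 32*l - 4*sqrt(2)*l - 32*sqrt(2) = (l - 8)*(l + 4)*(l + sqrt(2))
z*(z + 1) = z^2 + z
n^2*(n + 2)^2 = n^4 + 4*n^3 + 4*n^2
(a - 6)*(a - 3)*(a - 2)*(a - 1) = a^4 - 12*a^3 + 47*a^2 - 72*a + 36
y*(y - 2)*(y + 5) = y^3 + 3*y^2 - 10*y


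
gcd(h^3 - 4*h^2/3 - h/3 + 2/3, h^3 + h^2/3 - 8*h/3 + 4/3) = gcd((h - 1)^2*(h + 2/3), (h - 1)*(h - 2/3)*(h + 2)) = h - 1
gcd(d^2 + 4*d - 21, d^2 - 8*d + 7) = 1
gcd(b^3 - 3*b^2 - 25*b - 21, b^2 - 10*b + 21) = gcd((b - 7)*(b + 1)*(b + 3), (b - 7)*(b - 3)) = b - 7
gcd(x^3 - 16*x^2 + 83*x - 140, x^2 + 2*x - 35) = x - 5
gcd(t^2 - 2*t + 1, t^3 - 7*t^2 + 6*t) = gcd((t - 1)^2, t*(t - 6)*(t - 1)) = t - 1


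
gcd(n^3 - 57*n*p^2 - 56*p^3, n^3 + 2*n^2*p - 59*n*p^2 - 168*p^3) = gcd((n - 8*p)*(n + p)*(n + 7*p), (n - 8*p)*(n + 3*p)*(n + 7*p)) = -n^2 + n*p + 56*p^2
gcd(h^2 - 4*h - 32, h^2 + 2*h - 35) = 1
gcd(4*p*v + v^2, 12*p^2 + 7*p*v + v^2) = 4*p + v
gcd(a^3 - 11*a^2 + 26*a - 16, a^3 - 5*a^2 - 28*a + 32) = a^2 - 9*a + 8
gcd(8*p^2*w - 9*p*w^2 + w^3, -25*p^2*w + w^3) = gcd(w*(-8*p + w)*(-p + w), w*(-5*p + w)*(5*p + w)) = w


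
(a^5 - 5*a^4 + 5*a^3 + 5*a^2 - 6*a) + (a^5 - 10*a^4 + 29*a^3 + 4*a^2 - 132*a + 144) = 2*a^5 - 15*a^4 + 34*a^3 + 9*a^2 - 138*a + 144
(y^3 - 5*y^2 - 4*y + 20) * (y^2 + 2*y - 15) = y^5 - 3*y^4 - 29*y^3 + 87*y^2 + 100*y - 300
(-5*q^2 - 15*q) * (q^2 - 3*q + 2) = -5*q^4 + 35*q^2 - 30*q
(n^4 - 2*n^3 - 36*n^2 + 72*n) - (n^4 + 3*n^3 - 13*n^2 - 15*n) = -5*n^3 - 23*n^2 + 87*n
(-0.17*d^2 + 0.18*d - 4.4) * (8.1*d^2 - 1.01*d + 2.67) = -1.377*d^4 + 1.6297*d^3 - 36.2757*d^2 + 4.9246*d - 11.748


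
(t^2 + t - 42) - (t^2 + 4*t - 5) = -3*t - 37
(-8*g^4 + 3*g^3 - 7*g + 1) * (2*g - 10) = -16*g^5 + 86*g^4 - 30*g^3 - 14*g^2 + 72*g - 10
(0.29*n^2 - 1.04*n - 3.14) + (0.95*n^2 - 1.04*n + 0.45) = 1.24*n^2 - 2.08*n - 2.69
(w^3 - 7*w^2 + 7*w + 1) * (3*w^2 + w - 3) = 3*w^5 - 20*w^4 + 11*w^3 + 31*w^2 - 20*w - 3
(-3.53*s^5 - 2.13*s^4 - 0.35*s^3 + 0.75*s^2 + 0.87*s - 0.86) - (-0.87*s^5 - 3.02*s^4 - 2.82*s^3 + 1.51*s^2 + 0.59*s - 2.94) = -2.66*s^5 + 0.89*s^4 + 2.47*s^3 - 0.76*s^2 + 0.28*s + 2.08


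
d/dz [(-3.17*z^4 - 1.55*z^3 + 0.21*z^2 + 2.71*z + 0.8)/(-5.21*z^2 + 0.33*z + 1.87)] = (33.0314*z^5 + 4.9372*z^4 - 24.7346*z^3 + 5.4929*z^2 + 9.1214*z + 4.8037)/(27.1441*z^4 - 3.4386*z^3 - 19.3765*z^2 + 1.2342*z + 3.4969)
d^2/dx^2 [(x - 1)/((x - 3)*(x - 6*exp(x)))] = 2*((x - 3)^2*(x - 1)*(6*exp(x) - 1)^2 + (x - 3)^2*(x - 6*exp(x))*(3*(x - 1)*exp(x) + 6*exp(x) - 1) - (x - 3)*(x - 1)*(x - 6*exp(x))*(6*exp(x) - 1) - (x - 3)*(x - 6*exp(x))^2 + (x - 1)*(x - 6*exp(x))^2)/((x - 3)^3*(x - 6*exp(x))^3)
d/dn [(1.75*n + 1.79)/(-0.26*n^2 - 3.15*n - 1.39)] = (0.455*n^2 + 0.930800000000001*n + 3.206)/(0.0676*n^4 + 1.638*n^3 + 10.6453*n^2 + 8.757*n + 1.9321)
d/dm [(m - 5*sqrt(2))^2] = 2*m - 10*sqrt(2)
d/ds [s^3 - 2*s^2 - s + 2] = 3*s^2 - 4*s - 1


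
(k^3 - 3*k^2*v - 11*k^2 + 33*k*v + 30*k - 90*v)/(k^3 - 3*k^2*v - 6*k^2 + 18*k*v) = (k - 5)/k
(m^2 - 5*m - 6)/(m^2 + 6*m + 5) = (m - 6)/(m + 5)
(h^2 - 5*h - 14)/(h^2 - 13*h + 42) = (h + 2)/(h - 6)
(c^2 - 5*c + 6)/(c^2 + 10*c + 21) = (c^2 - 5*c + 6)/(c^2 + 10*c + 21)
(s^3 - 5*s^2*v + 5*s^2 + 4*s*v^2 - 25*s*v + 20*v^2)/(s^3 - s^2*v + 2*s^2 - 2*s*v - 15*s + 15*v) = (s - 4*v)/(s - 3)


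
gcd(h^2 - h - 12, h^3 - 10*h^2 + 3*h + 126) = h + 3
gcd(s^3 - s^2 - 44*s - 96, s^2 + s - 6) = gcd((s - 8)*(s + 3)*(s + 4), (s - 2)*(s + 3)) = s + 3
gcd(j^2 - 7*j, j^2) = j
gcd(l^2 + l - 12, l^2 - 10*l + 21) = l - 3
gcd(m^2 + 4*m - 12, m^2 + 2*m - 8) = m - 2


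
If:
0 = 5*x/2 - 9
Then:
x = 18/5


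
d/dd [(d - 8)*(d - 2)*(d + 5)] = 3*d^2 - 10*d - 34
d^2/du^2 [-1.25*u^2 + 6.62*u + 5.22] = -2.50000000000000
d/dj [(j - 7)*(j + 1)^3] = 4*(j - 5)*(j + 1)^2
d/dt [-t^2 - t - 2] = -2*t - 1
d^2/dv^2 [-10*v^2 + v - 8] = -20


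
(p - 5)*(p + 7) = p^2 + 2*p - 35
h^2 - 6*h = h*(h - 6)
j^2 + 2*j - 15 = (j - 3)*(j + 5)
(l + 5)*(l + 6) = l^2 + 11*l + 30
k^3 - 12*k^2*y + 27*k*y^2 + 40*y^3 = (k - 8*y)*(k - 5*y)*(k + y)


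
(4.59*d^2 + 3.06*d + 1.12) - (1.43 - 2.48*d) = 4.59*d^2 + 5.54*d - 0.31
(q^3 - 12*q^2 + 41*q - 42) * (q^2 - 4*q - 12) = q^5 - 16*q^4 + 77*q^3 - 62*q^2 - 324*q + 504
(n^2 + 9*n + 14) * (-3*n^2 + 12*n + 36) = -3*n^4 - 15*n^3 + 102*n^2 + 492*n + 504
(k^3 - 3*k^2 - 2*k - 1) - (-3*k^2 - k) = k^3 - k - 1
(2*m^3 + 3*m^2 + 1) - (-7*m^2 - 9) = 2*m^3 + 10*m^2 + 10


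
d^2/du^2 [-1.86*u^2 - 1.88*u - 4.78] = -3.72000000000000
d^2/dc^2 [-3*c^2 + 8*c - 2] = -6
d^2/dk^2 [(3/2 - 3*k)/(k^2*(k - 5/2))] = 6*(-24*k^3 + 84*k^2 - 130*k + 75)/(k^4*(8*k^3 - 60*k^2 + 150*k - 125))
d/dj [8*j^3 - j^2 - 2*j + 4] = 24*j^2 - 2*j - 2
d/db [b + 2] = 1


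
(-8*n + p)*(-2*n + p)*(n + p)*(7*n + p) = 112*n^4 + 58*n^3*p - 57*n^2*p^2 - 2*n*p^3 + p^4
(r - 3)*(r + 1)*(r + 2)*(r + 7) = r^4 + 7*r^3 - 7*r^2 - 55*r - 42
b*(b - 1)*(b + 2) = b^3 + b^2 - 2*b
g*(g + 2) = g^2 + 2*g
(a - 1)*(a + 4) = a^2 + 3*a - 4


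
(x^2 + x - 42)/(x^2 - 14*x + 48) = (x + 7)/(x - 8)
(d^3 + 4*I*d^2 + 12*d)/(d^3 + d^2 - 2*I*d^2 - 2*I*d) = (d + 6*I)/(d + 1)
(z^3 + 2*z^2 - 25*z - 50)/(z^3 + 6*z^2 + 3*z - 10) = (z - 5)/(z - 1)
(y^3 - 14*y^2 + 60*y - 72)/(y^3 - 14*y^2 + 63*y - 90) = (y^2 - 8*y + 12)/(y^2 - 8*y + 15)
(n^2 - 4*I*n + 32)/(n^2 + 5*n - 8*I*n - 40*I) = (n + 4*I)/(n + 5)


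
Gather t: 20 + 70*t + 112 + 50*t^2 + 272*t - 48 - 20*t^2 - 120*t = 30*t^2 + 222*t + 84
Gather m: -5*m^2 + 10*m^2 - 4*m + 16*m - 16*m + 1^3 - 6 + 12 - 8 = 5*m^2 - 4*m - 1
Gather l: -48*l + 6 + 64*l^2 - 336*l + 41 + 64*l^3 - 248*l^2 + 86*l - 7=64*l^3 - 184*l^2 - 298*l + 40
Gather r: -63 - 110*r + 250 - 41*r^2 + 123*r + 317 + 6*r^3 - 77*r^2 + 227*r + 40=6*r^3 - 118*r^2 + 240*r + 544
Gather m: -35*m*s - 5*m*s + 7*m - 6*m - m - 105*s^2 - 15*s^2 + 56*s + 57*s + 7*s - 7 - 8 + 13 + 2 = -40*m*s - 120*s^2 + 120*s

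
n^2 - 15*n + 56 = (n - 8)*(n - 7)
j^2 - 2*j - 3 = (j - 3)*(j + 1)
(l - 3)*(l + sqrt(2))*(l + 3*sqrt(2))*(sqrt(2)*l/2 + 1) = sqrt(2)*l^4/2 - 3*sqrt(2)*l^3/2 + 5*l^3 - 15*l^2 + 7*sqrt(2)*l^2 - 21*sqrt(2)*l + 6*l - 18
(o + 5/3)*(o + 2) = o^2 + 11*o/3 + 10/3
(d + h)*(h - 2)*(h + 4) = d*h^2 + 2*d*h - 8*d + h^3 + 2*h^2 - 8*h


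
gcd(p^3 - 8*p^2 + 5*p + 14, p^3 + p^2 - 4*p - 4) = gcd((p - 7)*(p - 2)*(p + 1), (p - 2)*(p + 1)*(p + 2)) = p^2 - p - 2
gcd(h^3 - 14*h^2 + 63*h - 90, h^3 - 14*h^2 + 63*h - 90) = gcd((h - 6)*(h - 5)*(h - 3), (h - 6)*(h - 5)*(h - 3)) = h^3 - 14*h^2 + 63*h - 90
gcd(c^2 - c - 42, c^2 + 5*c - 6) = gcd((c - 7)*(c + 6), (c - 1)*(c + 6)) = c + 6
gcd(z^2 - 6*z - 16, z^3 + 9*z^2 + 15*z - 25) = 1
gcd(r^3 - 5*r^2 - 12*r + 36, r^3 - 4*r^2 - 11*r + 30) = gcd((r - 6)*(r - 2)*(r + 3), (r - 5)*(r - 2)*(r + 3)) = r^2 + r - 6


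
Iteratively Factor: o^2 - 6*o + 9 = (o - 3)*(o - 3)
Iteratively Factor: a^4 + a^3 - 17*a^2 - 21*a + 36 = (a + 3)*(a^3 - 2*a^2 - 11*a + 12) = (a - 1)*(a + 3)*(a^2 - a - 12) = (a - 1)*(a + 3)^2*(a - 4)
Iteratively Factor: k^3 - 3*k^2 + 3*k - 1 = (k - 1)*(k^2 - 2*k + 1) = (k - 1)^2*(k - 1)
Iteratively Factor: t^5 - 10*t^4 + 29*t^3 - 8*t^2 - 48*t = (t + 1)*(t^4 - 11*t^3 + 40*t^2 - 48*t) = t*(t + 1)*(t^3 - 11*t^2 + 40*t - 48) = t*(t - 4)*(t + 1)*(t^2 - 7*t + 12) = t*(t - 4)^2*(t + 1)*(t - 3)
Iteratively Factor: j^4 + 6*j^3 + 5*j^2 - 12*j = (j - 1)*(j^3 + 7*j^2 + 12*j) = j*(j - 1)*(j^2 + 7*j + 12) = j*(j - 1)*(j + 3)*(j + 4)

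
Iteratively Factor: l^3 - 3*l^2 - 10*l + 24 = (l - 2)*(l^2 - l - 12) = (l - 4)*(l - 2)*(l + 3)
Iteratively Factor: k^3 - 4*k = (k)*(k^2 - 4) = k*(k + 2)*(k - 2)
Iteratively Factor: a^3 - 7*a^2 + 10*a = (a - 2)*(a^2 - 5*a) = (a - 5)*(a - 2)*(a)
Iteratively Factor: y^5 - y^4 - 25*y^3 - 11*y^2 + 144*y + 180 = (y - 5)*(y^4 + 4*y^3 - 5*y^2 - 36*y - 36) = (y - 5)*(y - 3)*(y^3 + 7*y^2 + 16*y + 12) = (y - 5)*(y - 3)*(y + 2)*(y^2 + 5*y + 6) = (y - 5)*(y - 3)*(y + 2)*(y + 3)*(y + 2)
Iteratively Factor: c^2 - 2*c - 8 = (c + 2)*(c - 4)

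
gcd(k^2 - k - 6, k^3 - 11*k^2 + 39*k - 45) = k - 3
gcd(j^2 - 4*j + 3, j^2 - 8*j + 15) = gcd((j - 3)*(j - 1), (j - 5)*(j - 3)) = j - 3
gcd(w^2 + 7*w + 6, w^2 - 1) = w + 1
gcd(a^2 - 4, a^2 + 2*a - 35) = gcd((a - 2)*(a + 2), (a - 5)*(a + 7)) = 1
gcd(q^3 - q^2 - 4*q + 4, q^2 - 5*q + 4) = q - 1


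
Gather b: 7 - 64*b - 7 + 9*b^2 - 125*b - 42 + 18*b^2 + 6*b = 27*b^2 - 183*b - 42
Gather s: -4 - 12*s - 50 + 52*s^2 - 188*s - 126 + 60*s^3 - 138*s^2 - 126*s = 60*s^3 - 86*s^2 - 326*s - 180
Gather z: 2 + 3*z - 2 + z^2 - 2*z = z^2 + z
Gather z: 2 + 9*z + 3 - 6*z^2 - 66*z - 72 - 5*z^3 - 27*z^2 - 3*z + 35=-5*z^3 - 33*z^2 - 60*z - 32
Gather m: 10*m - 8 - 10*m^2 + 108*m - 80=-10*m^2 + 118*m - 88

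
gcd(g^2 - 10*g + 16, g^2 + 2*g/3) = 1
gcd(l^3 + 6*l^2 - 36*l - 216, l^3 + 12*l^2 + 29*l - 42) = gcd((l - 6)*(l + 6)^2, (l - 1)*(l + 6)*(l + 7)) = l + 6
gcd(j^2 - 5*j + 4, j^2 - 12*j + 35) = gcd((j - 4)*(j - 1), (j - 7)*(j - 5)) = 1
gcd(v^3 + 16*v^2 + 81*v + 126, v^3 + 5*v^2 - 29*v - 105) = v^2 + 10*v + 21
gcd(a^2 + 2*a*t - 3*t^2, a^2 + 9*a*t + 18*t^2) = a + 3*t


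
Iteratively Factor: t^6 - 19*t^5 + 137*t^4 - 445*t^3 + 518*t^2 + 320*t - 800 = (t + 1)*(t^5 - 20*t^4 + 157*t^3 - 602*t^2 + 1120*t - 800) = (t - 4)*(t + 1)*(t^4 - 16*t^3 + 93*t^2 - 230*t + 200) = (t - 4)*(t - 2)*(t + 1)*(t^3 - 14*t^2 + 65*t - 100) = (t - 5)*(t - 4)*(t - 2)*(t + 1)*(t^2 - 9*t + 20) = (t - 5)*(t - 4)^2*(t - 2)*(t + 1)*(t - 5)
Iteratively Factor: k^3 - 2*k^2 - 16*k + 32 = (k - 2)*(k^2 - 16) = (k - 4)*(k - 2)*(k + 4)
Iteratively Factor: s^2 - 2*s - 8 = (s - 4)*(s + 2)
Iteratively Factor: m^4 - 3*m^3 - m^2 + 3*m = (m)*(m^3 - 3*m^2 - m + 3) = m*(m - 3)*(m^2 - 1) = m*(m - 3)*(m - 1)*(m + 1)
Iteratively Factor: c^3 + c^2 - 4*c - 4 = (c - 2)*(c^2 + 3*c + 2) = (c - 2)*(c + 2)*(c + 1)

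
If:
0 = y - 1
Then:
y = 1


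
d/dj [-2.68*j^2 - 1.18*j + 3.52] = -5.36*j - 1.18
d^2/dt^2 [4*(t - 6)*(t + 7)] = 8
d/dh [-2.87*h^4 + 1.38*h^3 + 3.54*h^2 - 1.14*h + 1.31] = -11.48*h^3 + 4.14*h^2 + 7.08*h - 1.14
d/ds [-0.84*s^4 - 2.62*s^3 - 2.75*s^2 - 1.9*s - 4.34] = -3.36*s^3 - 7.86*s^2 - 5.5*s - 1.9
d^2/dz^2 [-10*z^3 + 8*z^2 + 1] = 16 - 60*z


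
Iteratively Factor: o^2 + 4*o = (o + 4)*(o)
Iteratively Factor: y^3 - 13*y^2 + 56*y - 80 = (y - 4)*(y^2 - 9*y + 20) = (y - 5)*(y - 4)*(y - 4)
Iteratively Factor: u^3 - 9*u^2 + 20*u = (u - 5)*(u^2 - 4*u) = (u - 5)*(u - 4)*(u)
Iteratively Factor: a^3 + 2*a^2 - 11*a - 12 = (a - 3)*(a^2 + 5*a + 4) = (a - 3)*(a + 4)*(a + 1)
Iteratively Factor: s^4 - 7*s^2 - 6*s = (s + 1)*(s^3 - s^2 - 6*s) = (s + 1)*(s + 2)*(s^2 - 3*s) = (s - 3)*(s + 1)*(s + 2)*(s)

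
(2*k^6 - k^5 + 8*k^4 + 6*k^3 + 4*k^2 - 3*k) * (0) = 0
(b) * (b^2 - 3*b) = b^3 - 3*b^2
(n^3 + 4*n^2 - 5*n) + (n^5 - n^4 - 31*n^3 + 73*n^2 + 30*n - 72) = n^5 - n^4 - 30*n^3 + 77*n^2 + 25*n - 72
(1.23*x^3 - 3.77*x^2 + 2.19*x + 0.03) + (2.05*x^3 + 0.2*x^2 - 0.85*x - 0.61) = 3.28*x^3 - 3.57*x^2 + 1.34*x - 0.58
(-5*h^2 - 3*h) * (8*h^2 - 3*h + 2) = -40*h^4 - 9*h^3 - h^2 - 6*h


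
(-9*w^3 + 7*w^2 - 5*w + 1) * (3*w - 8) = -27*w^4 + 93*w^3 - 71*w^2 + 43*w - 8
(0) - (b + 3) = -b - 3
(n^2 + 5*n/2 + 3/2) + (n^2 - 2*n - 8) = 2*n^2 + n/2 - 13/2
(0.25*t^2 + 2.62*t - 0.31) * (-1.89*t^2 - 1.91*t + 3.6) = -0.4725*t^4 - 5.4293*t^3 - 3.5183*t^2 + 10.0241*t - 1.116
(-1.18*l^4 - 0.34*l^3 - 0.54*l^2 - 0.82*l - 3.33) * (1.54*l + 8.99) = -1.8172*l^5 - 11.1318*l^4 - 3.8882*l^3 - 6.1174*l^2 - 12.5*l - 29.9367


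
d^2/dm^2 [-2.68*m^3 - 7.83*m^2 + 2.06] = -16.08*m - 15.66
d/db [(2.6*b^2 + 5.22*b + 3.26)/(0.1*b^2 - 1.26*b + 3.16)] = (-3.798*b^2 + 15.78*b + 20.6028)/(0.01*b^4 - 0.252*b^3 + 2.2196*b^2 - 7.9632*b + 9.9856)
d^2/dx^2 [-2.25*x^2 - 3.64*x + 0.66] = -4.50000000000000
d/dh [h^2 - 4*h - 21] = 2*h - 4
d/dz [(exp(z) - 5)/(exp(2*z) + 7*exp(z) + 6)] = (-(exp(z) - 5)*(2*exp(z) + 7) + exp(2*z) + 7*exp(z) + 6)*exp(z)/(exp(2*z) + 7*exp(z) + 6)^2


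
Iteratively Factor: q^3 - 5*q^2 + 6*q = (q - 3)*(q^2 - 2*q) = q*(q - 3)*(q - 2)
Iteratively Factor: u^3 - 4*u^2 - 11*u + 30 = (u - 2)*(u^2 - 2*u - 15) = (u - 2)*(u + 3)*(u - 5)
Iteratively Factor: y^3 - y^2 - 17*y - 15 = (y - 5)*(y^2 + 4*y + 3) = (y - 5)*(y + 1)*(y + 3)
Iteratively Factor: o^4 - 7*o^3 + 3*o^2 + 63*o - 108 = (o + 3)*(o^3 - 10*o^2 + 33*o - 36) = (o - 4)*(o + 3)*(o^2 - 6*o + 9) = (o - 4)*(o - 3)*(o + 3)*(o - 3)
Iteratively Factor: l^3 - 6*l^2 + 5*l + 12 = (l - 3)*(l^2 - 3*l - 4) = (l - 3)*(l + 1)*(l - 4)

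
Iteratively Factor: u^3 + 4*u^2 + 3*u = (u)*(u^2 + 4*u + 3) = u*(u + 1)*(u + 3)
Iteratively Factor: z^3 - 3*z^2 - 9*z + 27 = (z - 3)*(z^2 - 9) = (z - 3)*(z + 3)*(z - 3)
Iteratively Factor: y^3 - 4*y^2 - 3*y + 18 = (y - 3)*(y^2 - y - 6) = (y - 3)*(y + 2)*(y - 3)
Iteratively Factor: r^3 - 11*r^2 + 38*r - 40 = (r - 4)*(r^2 - 7*r + 10) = (r - 5)*(r - 4)*(r - 2)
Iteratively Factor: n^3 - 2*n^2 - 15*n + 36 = (n - 3)*(n^2 + n - 12) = (n - 3)^2*(n + 4)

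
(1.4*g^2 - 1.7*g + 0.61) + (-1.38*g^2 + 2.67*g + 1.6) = 0.02*g^2 + 0.97*g + 2.21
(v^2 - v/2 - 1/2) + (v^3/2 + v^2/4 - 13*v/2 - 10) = v^3/2 + 5*v^2/4 - 7*v - 21/2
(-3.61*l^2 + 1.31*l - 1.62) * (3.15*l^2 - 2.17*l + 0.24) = -11.3715*l^4 + 11.9602*l^3 - 8.8121*l^2 + 3.8298*l - 0.3888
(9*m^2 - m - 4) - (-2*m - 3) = 9*m^2 + m - 1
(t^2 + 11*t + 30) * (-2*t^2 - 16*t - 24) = -2*t^4 - 38*t^3 - 260*t^2 - 744*t - 720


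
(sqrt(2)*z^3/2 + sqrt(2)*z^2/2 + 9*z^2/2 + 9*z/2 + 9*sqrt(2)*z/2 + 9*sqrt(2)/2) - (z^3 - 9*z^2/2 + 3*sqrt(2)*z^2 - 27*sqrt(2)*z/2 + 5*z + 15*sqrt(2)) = -z^3 + sqrt(2)*z^3/2 - 5*sqrt(2)*z^2/2 + 9*z^2 - z/2 + 18*sqrt(2)*z - 21*sqrt(2)/2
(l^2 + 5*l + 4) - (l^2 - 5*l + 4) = 10*l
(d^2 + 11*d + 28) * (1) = d^2 + 11*d + 28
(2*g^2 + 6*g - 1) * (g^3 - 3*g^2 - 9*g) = 2*g^5 - 37*g^3 - 51*g^2 + 9*g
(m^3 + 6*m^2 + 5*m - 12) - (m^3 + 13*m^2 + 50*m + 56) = -7*m^2 - 45*m - 68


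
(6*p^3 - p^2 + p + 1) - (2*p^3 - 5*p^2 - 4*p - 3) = 4*p^3 + 4*p^2 + 5*p + 4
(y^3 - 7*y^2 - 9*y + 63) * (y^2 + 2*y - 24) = y^5 - 5*y^4 - 47*y^3 + 213*y^2 + 342*y - 1512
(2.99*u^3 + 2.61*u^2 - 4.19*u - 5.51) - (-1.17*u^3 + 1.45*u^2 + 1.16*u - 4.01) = 4.16*u^3 + 1.16*u^2 - 5.35*u - 1.5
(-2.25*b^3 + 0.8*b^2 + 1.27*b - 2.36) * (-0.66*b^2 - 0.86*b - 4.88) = 1.485*b^5 + 1.407*b^4 + 9.4538*b^3 - 3.4386*b^2 - 4.168*b + 11.5168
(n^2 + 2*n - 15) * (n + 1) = n^3 + 3*n^2 - 13*n - 15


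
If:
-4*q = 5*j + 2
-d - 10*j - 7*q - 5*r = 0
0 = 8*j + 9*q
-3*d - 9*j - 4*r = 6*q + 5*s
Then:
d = 58/143 - 25*s/11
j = -18/13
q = 16/13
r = 5*s/11 + 138/143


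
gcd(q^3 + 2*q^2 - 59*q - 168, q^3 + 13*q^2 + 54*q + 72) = q + 3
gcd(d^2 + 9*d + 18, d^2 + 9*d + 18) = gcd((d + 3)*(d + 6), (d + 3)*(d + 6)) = d^2 + 9*d + 18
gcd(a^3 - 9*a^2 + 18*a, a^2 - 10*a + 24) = a - 6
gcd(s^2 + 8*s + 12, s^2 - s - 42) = s + 6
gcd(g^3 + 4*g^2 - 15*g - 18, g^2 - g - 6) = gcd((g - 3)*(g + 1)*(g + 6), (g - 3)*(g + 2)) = g - 3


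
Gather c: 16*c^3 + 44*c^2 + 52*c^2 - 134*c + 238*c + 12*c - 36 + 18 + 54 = 16*c^3 + 96*c^2 + 116*c + 36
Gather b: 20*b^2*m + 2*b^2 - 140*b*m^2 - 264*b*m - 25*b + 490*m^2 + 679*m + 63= b^2*(20*m + 2) + b*(-140*m^2 - 264*m - 25) + 490*m^2 + 679*m + 63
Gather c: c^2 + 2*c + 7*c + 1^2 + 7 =c^2 + 9*c + 8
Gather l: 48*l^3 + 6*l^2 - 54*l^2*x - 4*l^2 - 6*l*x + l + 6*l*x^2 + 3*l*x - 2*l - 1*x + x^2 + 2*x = 48*l^3 + l^2*(2 - 54*x) + l*(6*x^2 - 3*x - 1) + x^2 + x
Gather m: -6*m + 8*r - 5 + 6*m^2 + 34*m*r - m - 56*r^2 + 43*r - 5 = 6*m^2 + m*(34*r - 7) - 56*r^2 + 51*r - 10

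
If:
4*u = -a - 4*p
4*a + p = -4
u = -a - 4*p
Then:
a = -16/15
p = 4/15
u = 0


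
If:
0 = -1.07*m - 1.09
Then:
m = -1.02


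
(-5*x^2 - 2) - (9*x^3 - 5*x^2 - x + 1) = -9*x^3 + x - 3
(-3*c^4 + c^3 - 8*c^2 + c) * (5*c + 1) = -15*c^5 + 2*c^4 - 39*c^3 - 3*c^2 + c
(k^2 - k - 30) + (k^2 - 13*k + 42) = 2*k^2 - 14*k + 12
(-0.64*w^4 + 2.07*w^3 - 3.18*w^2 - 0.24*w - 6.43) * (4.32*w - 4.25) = -2.7648*w^5 + 11.6624*w^4 - 22.5351*w^3 + 12.4782*w^2 - 26.7576*w + 27.3275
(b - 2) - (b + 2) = -4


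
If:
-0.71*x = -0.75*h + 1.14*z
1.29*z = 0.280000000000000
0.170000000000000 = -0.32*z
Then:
No Solution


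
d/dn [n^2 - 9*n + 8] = 2*n - 9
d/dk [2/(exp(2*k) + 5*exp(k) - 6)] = (-4*exp(k) - 10)*exp(k)/(exp(2*k) + 5*exp(k) - 6)^2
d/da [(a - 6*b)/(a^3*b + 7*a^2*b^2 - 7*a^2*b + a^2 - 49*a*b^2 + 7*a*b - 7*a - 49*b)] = (a^3*b + 7*a^2*b^2 - 7*a^2*b + a^2 - 49*a*b^2 + 7*a*b - 7*a - 49*b - (a - 6*b)*(3*a^2*b + 14*a*b^2 - 14*a*b + 2*a - 49*b^2 + 7*b - 7))/(a^3*b + 7*a^2*b^2 - 7*a^2*b + a^2 - 49*a*b^2 + 7*a*b - 7*a - 49*b)^2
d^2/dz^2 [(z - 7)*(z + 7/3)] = 2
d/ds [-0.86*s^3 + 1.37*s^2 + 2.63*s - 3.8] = -2.58*s^2 + 2.74*s + 2.63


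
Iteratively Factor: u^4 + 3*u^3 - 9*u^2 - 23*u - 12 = (u + 1)*(u^3 + 2*u^2 - 11*u - 12) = (u + 1)*(u + 4)*(u^2 - 2*u - 3) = (u - 3)*(u + 1)*(u + 4)*(u + 1)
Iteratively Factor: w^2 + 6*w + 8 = (w + 2)*(w + 4)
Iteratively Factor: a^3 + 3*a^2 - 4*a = (a + 4)*(a^2 - a) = a*(a + 4)*(a - 1)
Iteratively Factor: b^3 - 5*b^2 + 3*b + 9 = (b + 1)*(b^2 - 6*b + 9) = (b - 3)*(b + 1)*(b - 3)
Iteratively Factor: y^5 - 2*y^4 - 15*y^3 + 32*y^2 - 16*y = (y - 1)*(y^4 - y^3 - 16*y^2 + 16*y) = (y - 1)*(y + 4)*(y^3 - 5*y^2 + 4*y) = (y - 4)*(y - 1)*(y + 4)*(y^2 - y) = y*(y - 4)*(y - 1)*(y + 4)*(y - 1)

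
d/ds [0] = 0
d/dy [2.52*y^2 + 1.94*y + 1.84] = 5.04*y + 1.94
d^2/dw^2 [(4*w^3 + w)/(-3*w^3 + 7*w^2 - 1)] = 2*w*(-84*w^5 - 27*w^4 + 135*w^3 - 77*w^2 + 18*w - 33)/(27*w^9 - 189*w^8 + 441*w^7 - 316*w^6 - 126*w^5 + 147*w^4 + 9*w^3 - 21*w^2 + 1)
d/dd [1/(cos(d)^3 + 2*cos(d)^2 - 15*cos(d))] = (3*sin(d) - 15*sin(d)/cos(d)^2 + 4*tan(d))/((cos(d) - 3)^2*(cos(d) + 5)^2)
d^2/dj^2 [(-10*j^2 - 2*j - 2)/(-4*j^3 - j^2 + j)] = 4*(80*j^6 + 48*j^5 + 168*j^4 + 42*j^3 - 9*j^2 - 3*j + 1)/(j^3*(64*j^6 + 48*j^5 - 36*j^4 - 23*j^3 + 9*j^2 + 3*j - 1))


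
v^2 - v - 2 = (v - 2)*(v + 1)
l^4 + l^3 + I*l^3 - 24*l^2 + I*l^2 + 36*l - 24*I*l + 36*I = (l - 3)*(l - 2)*(l + 6)*(l + I)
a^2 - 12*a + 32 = (a - 8)*(a - 4)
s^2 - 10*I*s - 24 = (s - 6*I)*(s - 4*I)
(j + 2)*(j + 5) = j^2 + 7*j + 10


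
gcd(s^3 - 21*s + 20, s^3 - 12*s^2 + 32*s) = s - 4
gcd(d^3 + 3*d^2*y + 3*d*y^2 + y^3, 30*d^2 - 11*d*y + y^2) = 1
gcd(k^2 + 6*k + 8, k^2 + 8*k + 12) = k + 2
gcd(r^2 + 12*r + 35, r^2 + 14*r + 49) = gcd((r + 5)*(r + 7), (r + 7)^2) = r + 7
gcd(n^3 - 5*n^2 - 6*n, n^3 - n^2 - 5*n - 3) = n + 1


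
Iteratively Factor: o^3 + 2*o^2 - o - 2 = (o + 1)*(o^2 + o - 2) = (o + 1)*(o + 2)*(o - 1)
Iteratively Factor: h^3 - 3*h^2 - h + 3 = (h + 1)*(h^2 - 4*h + 3) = (h - 3)*(h + 1)*(h - 1)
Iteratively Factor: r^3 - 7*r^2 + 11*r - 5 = (r - 5)*(r^2 - 2*r + 1) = (r - 5)*(r - 1)*(r - 1)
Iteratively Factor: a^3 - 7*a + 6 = (a - 1)*(a^2 + a - 6) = (a - 2)*(a - 1)*(a + 3)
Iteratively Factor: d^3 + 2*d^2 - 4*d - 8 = (d + 2)*(d^2 - 4) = (d + 2)^2*(d - 2)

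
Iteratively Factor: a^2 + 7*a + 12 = (a + 3)*(a + 4)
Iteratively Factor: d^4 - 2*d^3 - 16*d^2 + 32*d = (d + 4)*(d^3 - 6*d^2 + 8*d) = (d - 2)*(d + 4)*(d^2 - 4*d) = (d - 4)*(d - 2)*(d + 4)*(d)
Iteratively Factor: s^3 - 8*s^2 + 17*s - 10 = (s - 2)*(s^2 - 6*s + 5) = (s - 5)*(s - 2)*(s - 1)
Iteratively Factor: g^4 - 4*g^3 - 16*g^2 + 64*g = (g + 4)*(g^3 - 8*g^2 + 16*g) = g*(g + 4)*(g^2 - 8*g + 16) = g*(g - 4)*(g + 4)*(g - 4)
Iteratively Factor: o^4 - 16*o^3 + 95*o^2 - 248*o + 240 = (o - 4)*(o^3 - 12*o^2 + 47*o - 60) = (o - 5)*(o - 4)*(o^2 - 7*o + 12) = (o - 5)*(o - 4)*(o - 3)*(o - 4)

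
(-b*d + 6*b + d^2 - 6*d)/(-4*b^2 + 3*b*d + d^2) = (d - 6)/(4*b + d)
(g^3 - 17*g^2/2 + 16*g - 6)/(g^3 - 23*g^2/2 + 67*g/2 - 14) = (g^2 - 8*g + 12)/(g^2 - 11*g + 28)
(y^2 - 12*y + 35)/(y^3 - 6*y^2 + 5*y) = (y - 7)/(y*(y - 1))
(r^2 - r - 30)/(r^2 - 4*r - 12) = (r + 5)/(r + 2)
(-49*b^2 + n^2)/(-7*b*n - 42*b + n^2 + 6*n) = (7*b + n)/(n + 6)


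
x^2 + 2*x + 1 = (x + 1)^2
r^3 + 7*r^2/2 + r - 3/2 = (r - 1/2)*(r + 1)*(r + 3)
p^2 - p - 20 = (p - 5)*(p + 4)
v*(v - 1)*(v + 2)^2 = v^4 + 3*v^3 - 4*v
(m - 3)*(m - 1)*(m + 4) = m^3 - 13*m + 12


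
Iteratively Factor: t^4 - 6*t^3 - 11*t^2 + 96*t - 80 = (t - 1)*(t^3 - 5*t^2 - 16*t + 80) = (t - 5)*(t - 1)*(t^2 - 16) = (t - 5)*(t - 4)*(t - 1)*(t + 4)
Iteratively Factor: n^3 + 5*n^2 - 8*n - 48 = (n - 3)*(n^2 + 8*n + 16) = (n - 3)*(n + 4)*(n + 4)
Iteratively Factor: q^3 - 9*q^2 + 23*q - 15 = (q - 5)*(q^2 - 4*q + 3) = (q - 5)*(q - 1)*(q - 3)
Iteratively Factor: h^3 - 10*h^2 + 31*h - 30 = (h - 5)*(h^2 - 5*h + 6) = (h - 5)*(h - 2)*(h - 3)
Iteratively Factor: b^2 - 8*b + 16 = (b - 4)*(b - 4)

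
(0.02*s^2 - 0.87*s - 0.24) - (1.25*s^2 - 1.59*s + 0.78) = -1.23*s^2 + 0.72*s - 1.02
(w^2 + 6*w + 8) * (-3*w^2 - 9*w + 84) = -3*w^4 - 27*w^3 + 6*w^2 + 432*w + 672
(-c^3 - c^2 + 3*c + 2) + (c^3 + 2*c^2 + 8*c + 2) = c^2 + 11*c + 4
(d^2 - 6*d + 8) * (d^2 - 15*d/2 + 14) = d^4 - 27*d^3/2 + 67*d^2 - 144*d + 112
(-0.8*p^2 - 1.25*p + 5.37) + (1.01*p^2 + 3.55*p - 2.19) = 0.21*p^2 + 2.3*p + 3.18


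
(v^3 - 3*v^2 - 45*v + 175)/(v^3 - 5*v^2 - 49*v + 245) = (v - 5)/(v - 7)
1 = 1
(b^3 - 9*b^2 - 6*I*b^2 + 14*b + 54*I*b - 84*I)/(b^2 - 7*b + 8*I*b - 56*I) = (b^2 + b*(-2 - 6*I) + 12*I)/(b + 8*I)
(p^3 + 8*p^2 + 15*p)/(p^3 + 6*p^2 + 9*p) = (p + 5)/(p + 3)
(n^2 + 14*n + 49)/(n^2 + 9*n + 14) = (n + 7)/(n + 2)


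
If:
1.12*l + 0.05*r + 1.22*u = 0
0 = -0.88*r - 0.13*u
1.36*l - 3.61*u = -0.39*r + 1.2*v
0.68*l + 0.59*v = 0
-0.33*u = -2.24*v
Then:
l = 0.00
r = 0.00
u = 0.00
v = 0.00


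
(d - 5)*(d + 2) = d^2 - 3*d - 10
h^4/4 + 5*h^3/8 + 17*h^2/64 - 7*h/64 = h*(h/4 + 1/4)*(h - 1/4)*(h + 7/4)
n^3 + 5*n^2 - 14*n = n*(n - 2)*(n + 7)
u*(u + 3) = u^2 + 3*u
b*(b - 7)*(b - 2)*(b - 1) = b^4 - 10*b^3 + 23*b^2 - 14*b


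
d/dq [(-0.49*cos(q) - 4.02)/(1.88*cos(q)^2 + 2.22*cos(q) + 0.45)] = (0.9212*sin(q)^2 - 15.1152*cos(q) - 9.6251)*sin(q)/(1.88*cos(q)^2 + 2.22*cos(q) + 0.45)^2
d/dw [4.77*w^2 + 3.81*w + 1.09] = 9.54*w + 3.81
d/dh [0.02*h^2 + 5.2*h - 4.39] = 0.04*h + 5.2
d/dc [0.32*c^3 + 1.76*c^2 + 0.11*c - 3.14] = 0.96*c^2 + 3.52*c + 0.11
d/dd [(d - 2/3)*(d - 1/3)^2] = (3*d - 1)*(9*d - 5)/9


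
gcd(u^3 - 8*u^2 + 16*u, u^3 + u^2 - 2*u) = u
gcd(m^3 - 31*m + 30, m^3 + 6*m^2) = m + 6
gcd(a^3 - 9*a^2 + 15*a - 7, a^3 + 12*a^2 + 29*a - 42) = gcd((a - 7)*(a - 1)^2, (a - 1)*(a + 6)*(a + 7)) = a - 1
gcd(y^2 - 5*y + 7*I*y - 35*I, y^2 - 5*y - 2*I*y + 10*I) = y - 5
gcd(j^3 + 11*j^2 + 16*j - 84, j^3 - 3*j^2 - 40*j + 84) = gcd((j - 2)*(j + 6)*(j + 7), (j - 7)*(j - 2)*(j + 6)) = j^2 + 4*j - 12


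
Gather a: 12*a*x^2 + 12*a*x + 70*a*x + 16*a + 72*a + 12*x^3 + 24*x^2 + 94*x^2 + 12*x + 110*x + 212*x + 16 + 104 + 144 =a*(12*x^2 + 82*x + 88) + 12*x^3 + 118*x^2 + 334*x + 264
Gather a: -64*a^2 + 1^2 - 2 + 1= -64*a^2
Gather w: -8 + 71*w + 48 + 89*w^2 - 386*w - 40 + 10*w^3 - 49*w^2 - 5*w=10*w^3 + 40*w^2 - 320*w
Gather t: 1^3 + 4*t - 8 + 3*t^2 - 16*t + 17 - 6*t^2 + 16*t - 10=-3*t^2 + 4*t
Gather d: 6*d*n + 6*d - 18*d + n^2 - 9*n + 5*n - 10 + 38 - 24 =d*(6*n - 12) + n^2 - 4*n + 4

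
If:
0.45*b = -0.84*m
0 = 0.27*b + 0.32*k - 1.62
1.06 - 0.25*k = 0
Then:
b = 0.97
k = 4.24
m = -0.52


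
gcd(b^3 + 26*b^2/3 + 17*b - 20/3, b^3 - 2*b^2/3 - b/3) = 1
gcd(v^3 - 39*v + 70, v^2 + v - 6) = v - 2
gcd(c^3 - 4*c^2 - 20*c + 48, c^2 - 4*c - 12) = c - 6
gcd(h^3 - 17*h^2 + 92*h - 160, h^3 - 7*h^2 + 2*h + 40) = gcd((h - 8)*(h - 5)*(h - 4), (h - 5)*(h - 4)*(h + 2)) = h^2 - 9*h + 20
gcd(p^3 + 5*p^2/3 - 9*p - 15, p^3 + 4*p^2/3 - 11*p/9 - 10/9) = p + 5/3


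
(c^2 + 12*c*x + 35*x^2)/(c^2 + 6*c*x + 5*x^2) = (c + 7*x)/(c + x)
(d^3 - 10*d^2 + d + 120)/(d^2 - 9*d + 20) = (d^2 - 5*d - 24)/(d - 4)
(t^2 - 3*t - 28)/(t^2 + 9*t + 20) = (t - 7)/(t + 5)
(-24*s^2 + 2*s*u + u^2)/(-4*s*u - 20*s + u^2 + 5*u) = (6*s + u)/(u + 5)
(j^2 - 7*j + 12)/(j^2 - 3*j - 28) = (-j^2 + 7*j - 12)/(-j^2 + 3*j + 28)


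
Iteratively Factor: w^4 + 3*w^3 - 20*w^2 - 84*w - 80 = (w - 5)*(w^3 + 8*w^2 + 20*w + 16) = (w - 5)*(w + 4)*(w^2 + 4*w + 4) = (w - 5)*(w + 2)*(w + 4)*(w + 2)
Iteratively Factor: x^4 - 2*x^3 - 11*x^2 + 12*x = (x - 4)*(x^3 + 2*x^2 - 3*x) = (x - 4)*(x + 3)*(x^2 - x) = x*(x - 4)*(x + 3)*(x - 1)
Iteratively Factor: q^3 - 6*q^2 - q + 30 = (q - 5)*(q^2 - q - 6) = (q - 5)*(q - 3)*(q + 2)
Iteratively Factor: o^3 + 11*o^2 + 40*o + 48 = (o + 4)*(o^2 + 7*o + 12) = (o + 3)*(o + 4)*(o + 4)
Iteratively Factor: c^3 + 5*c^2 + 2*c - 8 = (c + 2)*(c^2 + 3*c - 4) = (c - 1)*(c + 2)*(c + 4)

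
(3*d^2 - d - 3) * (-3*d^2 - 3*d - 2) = -9*d^4 - 6*d^3 + 6*d^2 + 11*d + 6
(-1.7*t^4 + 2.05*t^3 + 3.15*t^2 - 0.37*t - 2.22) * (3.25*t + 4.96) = -5.525*t^5 - 1.7695*t^4 + 20.4055*t^3 + 14.4215*t^2 - 9.0502*t - 11.0112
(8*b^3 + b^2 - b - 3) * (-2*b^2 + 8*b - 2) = -16*b^5 + 62*b^4 - 6*b^3 - 4*b^2 - 22*b + 6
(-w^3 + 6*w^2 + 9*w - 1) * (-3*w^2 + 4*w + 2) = 3*w^5 - 22*w^4 - 5*w^3 + 51*w^2 + 14*w - 2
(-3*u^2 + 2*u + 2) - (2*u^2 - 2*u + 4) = -5*u^2 + 4*u - 2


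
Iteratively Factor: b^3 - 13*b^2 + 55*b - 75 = (b - 5)*(b^2 - 8*b + 15) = (b - 5)*(b - 3)*(b - 5)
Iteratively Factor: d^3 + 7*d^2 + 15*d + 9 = (d + 3)*(d^2 + 4*d + 3) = (d + 3)^2*(d + 1)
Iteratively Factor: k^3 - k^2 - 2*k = (k)*(k^2 - k - 2) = k*(k + 1)*(k - 2)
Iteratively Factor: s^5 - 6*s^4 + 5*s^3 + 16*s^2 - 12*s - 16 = (s + 1)*(s^4 - 7*s^3 + 12*s^2 + 4*s - 16) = (s - 4)*(s + 1)*(s^3 - 3*s^2 + 4) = (s - 4)*(s - 2)*(s + 1)*(s^2 - s - 2) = (s - 4)*(s - 2)^2*(s + 1)*(s + 1)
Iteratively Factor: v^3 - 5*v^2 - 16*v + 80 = (v + 4)*(v^2 - 9*v + 20) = (v - 4)*(v + 4)*(v - 5)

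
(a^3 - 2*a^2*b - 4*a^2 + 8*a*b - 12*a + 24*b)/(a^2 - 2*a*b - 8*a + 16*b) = (a^2 - 4*a - 12)/(a - 8)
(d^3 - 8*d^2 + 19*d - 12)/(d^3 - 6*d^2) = (d^3 - 8*d^2 + 19*d - 12)/(d^2*(d - 6))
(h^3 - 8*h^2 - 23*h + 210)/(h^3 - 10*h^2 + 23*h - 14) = (h^2 - h - 30)/(h^2 - 3*h + 2)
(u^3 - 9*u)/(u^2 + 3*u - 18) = u*(u + 3)/(u + 6)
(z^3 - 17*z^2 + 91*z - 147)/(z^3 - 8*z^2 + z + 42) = (z - 7)/(z + 2)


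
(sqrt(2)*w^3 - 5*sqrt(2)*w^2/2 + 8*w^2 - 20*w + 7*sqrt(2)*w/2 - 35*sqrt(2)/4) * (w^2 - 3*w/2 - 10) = sqrt(2)*w^5 - 4*sqrt(2)*w^4 + 8*w^4 - 32*w^3 - 11*sqrt(2)*w^3/4 - 50*w^2 + 11*sqrt(2)*w^2 - 175*sqrt(2)*w/8 + 200*w + 175*sqrt(2)/2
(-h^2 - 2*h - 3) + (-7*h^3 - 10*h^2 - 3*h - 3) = -7*h^3 - 11*h^2 - 5*h - 6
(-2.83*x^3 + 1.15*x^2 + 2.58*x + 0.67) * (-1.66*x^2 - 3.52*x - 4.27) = 4.6978*x^5 + 8.0526*x^4 + 3.7533*x^3 - 15.1043*x^2 - 13.375*x - 2.8609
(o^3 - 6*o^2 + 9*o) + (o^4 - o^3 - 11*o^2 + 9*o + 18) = o^4 - 17*o^2 + 18*o + 18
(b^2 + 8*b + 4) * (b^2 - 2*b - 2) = b^4 + 6*b^3 - 14*b^2 - 24*b - 8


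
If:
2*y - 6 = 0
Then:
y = 3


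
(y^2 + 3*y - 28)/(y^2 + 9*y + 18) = (y^2 + 3*y - 28)/(y^2 + 9*y + 18)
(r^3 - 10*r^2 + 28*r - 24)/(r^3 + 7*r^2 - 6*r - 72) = (r^3 - 10*r^2 + 28*r - 24)/(r^3 + 7*r^2 - 6*r - 72)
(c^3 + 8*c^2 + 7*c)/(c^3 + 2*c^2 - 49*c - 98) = c*(c + 1)/(c^2 - 5*c - 14)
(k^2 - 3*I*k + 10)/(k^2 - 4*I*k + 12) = (k - 5*I)/(k - 6*I)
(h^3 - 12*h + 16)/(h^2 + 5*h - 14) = (h^2 + 2*h - 8)/(h + 7)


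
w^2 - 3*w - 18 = (w - 6)*(w + 3)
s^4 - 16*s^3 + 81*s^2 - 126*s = s*(s - 7)*(s - 6)*(s - 3)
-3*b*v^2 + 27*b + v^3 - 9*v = (-3*b + v)*(v - 3)*(v + 3)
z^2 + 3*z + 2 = (z + 1)*(z + 2)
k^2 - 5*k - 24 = (k - 8)*(k + 3)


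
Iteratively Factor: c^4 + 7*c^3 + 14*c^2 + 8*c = (c)*(c^3 + 7*c^2 + 14*c + 8) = c*(c + 1)*(c^2 + 6*c + 8) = c*(c + 1)*(c + 2)*(c + 4)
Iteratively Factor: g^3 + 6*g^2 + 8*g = (g)*(g^2 + 6*g + 8) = g*(g + 4)*(g + 2)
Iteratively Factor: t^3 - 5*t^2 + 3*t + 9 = (t + 1)*(t^2 - 6*t + 9) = (t - 3)*(t + 1)*(t - 3)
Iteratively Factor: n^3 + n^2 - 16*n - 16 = (n + 4)*(n^2 - 3*n - 4) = (n + 1)*(n + 4)*(n - 4)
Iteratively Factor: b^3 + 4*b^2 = (b)*(b^2 + 4*b) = b*(b + 4)*(b)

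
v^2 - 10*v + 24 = (v - 6)*(v - 4)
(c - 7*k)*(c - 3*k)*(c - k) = c^3 - 11*c^2*k + 31*c*k^2 - 21*k^3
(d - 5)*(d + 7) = d^2 + 2*d - 35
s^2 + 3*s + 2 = (s + 1)*(s + 2)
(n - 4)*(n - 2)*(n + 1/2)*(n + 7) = n^4 + 3*n^3/2 - 67*n^2/2 + 39*n + 28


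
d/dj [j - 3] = 1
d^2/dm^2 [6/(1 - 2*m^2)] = 24*(-6*m^2 - 1)/(2*m^2 - 1)^3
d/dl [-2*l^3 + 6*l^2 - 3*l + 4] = -6*l^2 + 12*l - 3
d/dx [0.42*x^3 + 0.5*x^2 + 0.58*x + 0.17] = 1.26*x^2 + 1.0*x + 0.58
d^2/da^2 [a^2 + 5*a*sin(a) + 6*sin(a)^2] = -5*a*sin(a) - 24*sin(a)^2 + 10*cos(a) + 14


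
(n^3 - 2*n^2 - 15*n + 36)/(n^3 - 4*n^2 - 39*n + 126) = (n^2 + n - 12)/(n^2 - n - 42)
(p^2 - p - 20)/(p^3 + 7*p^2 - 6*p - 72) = (p - 5)/(p^2 + 3*p - 18)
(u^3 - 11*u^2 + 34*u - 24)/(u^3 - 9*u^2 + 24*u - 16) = (u - 6)/(u - 4)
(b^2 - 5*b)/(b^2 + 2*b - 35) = b/(b + 7)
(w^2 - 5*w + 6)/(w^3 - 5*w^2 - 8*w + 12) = (w^2 - 5*w + 6)/(w^3 - 5*w^2 - 8*w + 12)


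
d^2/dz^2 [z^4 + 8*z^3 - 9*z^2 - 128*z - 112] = 12*z^2 + 48*z - 18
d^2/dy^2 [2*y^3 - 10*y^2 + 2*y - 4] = 12*y - 20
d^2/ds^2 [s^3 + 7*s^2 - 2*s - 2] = 6*s + 14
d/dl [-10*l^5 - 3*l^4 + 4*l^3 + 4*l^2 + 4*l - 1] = -50*l^4 - 12*l^3 + 12*l^2 + 8*l + 4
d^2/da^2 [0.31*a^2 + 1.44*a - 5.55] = 0.620000000000000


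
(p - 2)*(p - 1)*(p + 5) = p^3 + 2*p^2 - 13*p + 10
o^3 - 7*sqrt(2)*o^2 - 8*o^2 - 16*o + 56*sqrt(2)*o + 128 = (o - 8)*(o - 8*sqrt(2))*(o + sqrt(2))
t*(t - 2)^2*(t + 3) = t^4 - t^3 - 8*t^2 + 12*t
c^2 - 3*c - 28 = (c - 7)*(c + 4)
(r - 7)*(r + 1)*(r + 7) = r^3 + r^2 - 49*r - 49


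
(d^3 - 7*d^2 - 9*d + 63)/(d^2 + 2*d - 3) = (d^2 - 10*d + 21)/(d - 1)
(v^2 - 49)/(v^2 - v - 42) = (v + 7)/(v + 6)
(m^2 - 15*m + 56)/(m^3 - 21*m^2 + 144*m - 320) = (m - 7)/(m^2 - 13*m + 40)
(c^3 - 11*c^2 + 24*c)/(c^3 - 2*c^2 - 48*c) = (c - 3)/(c + 6)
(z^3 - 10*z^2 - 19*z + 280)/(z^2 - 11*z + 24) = (z^2 - 2*z - 35)/(z - 3)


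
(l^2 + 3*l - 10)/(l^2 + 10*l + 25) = (l - 2)/(l + 5)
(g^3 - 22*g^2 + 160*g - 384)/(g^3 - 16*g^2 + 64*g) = (g - 6)/g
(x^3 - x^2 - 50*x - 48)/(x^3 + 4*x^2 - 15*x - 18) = (x - 8)/(x - 3)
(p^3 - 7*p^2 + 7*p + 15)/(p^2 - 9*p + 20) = (p^2 - 2*p - 3)/(p - 4)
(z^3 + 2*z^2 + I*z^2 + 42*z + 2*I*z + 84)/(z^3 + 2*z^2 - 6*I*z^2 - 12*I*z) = (z + 7*I)/z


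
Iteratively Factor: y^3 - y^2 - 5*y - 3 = (y - 3)*(y^2 + 2*y + 1) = (y - 3)*(y + 1)*(y + 1)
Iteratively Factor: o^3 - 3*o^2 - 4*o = (o + 1)*(o^2 - 4*o) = o*(o + 1)*(o - 4)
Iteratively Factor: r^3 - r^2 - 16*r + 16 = (r - 4)*(r^2 + 3*r - 4) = (r - 4)*(r + 4)*(r - 1)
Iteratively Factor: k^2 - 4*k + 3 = (k - 3)*(k - 1)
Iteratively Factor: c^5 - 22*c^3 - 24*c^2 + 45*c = (c + 3)*(c^4 - 3*c^3 - 13*c^2 + 15*c) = c*(c + 3)*(c^3 - 3*c^2 - 13*c + 15) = c*(c - 5)*(c + 3)*(c^2 + 2*c - 3) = c*(c - 5)*(c - 1)*(c + 3)*(c + 3)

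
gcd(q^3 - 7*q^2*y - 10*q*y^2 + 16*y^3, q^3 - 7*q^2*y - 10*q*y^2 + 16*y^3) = q^3 - 7*q^2*y - 10*q*y^2 + 16*y^3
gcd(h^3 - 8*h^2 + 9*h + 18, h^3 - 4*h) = 1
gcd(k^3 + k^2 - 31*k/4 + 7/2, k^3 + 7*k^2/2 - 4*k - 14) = k^2 + 3*k/2 - 7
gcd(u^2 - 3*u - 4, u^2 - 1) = u + 1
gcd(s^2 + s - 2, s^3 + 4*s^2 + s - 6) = s^2 + s - 2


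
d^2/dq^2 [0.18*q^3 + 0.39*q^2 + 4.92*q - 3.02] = 1.08*q + 0.78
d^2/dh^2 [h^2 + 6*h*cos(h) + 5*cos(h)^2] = -6*h*cos(h) + 20*sin(h)^2 - 12*sin(h) - 8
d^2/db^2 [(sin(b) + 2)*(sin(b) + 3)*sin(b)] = -9*sin(b)^3 - 20*sin(b)^2 + 10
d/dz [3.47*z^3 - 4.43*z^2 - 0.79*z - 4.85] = 10.41*z^2 - 8.86*z - 0.79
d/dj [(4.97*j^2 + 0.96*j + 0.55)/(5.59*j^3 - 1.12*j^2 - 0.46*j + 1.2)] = (-27.7823*j^4 - 10.7328*j^3 - 10.4345*j^2 + 13.16*j + 1.405)/(31.2481*j^6 - 12.5216*j^5 - 3.8884*j^4 + 14.4464*j^3 - 2.4764*j^2 - 1.104*j + 1.44)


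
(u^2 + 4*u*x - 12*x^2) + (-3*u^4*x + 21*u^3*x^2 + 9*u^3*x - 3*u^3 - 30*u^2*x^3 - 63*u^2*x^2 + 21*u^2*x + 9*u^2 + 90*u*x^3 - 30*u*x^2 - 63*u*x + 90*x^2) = -3*u^4*x + 21*u^3*x^2 + 9*u^3*x - 3*u^3 - 30*u^2*x^3 - 63*u^2*x^2 + 21*u^2*x + 10*u^2 + 90*u*x^3 - 30*u*x^2 - 59*u*x + 78*x^2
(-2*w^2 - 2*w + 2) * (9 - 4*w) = 8*w^3 - 10*w^2 - 26*w + 18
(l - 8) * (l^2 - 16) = l^3 - 8*l^2 - 16*l + 128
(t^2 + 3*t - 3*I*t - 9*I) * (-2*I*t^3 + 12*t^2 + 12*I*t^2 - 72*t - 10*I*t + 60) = -2*I*t^5 + 6*t^4 + 6*I*t^4 - 18*t^3 - 10*I*t^3 - 78*t^2 + 78*I*t^2 + 90*t + 468*I*t - 540*I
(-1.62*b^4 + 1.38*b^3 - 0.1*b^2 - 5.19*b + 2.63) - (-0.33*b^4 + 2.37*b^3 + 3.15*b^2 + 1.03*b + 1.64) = -1.29*b^4 - 0.99*b^3 - 3.25*b^2 - 6.22*b + 0.99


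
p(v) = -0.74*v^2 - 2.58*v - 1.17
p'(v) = -1.48*v - 2.58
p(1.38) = -6.14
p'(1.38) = -4.62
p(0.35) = -2.16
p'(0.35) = -3.10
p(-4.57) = -4.83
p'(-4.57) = 4.18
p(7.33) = -59.84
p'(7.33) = -13.43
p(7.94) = -68.31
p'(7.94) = -14.33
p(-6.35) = -14.63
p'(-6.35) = 6.82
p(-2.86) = 0.16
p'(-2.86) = 1.65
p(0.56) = -2.85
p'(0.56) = -3.41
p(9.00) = -84.33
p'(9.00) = -15.90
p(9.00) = -84.33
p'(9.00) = -15.90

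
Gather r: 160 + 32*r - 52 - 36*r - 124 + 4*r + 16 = 0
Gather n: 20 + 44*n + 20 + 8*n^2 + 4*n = 8*n^2 + 48*n + 40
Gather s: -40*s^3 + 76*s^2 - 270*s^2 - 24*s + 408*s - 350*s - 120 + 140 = -40*s^3 - 194*s^2 + 34*s + 20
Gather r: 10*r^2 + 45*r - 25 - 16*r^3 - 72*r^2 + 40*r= -16*r^3 - 62*r^2 + 85*r - 25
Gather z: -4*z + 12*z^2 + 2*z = 12*z^2 - 2*z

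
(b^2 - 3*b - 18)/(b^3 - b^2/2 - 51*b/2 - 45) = 2/(2*b + 5)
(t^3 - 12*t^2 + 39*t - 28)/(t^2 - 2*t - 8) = (t^2 - 8*t + 7)/(t + 2)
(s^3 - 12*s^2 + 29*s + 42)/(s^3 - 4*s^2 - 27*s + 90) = (s^2 - 6*s - 7)/(s^2 + 2*s - 15)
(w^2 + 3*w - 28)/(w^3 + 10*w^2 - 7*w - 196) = 1/(w + 7)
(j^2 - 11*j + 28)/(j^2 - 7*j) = (j - 4)/j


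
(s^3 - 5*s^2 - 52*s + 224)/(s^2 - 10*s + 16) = (s^2 + 3*s - 28)/(s - 2)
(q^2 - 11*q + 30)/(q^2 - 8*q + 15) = (q - 6)/(q - 3)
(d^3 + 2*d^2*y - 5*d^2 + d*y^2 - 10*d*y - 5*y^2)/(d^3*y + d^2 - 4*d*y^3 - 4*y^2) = (d^3 + 2*d^2*y - 5*d^2 + d*y^2 - 10*d*y - 5*y^2)/(d^3*y + d^2 - 4*d*y^3 - 4*y^2)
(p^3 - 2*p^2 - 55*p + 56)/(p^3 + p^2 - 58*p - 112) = (p - 1)/(p + 2)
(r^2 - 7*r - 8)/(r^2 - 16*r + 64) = (r + 1)/(r - 8)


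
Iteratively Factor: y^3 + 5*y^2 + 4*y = (y)*(y^2 + 5*y + 4) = y*(y + 4)*(y + 1)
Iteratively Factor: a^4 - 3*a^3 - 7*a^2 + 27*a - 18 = (a - 2)*(a^3 - a^2 - 9*a + 9) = (a - 3)*(a - 2)*(a^2 + 2*a - 3) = (a - 3)*(a - 2)*(a + 3)*(a - 1)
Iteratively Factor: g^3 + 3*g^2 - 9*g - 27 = (g + 3)*(g^2 - 9) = (g + 3)^2*(g - 3)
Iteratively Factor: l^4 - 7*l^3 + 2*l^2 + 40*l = (l - 4)*(l^3 - 3*l^2 - 10*l) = l*(l - 4)*(l^2 - 3*l - 10) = l*(l - 5)*(l - 4)*(l + 2)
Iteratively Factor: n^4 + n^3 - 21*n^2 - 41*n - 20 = (n + 4)*(n^3 - 3*n^2 - 9*n - 5) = (n - 5)*(n + 4)*(n^2 + 2*n + 1) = (n - 5)*(n + 1)*(n + 4)*(n + 1)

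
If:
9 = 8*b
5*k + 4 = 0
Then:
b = 9/8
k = -4/5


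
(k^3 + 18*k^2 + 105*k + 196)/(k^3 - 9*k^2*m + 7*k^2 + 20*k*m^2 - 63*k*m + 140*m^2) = (k^2 + 11*k + 28)/(k^2 - 9*k*m + 20*m^2)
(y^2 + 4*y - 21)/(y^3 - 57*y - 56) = (y - 3)/(y^2 - 7*y - 8)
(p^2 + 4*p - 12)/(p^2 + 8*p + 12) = (p - 2)/(p + 2)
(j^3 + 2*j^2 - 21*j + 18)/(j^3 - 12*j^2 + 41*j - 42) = (j^2 + 5*j - 6)/(j^2 - 9*j + 14)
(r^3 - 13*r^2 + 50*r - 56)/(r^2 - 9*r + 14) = r - 4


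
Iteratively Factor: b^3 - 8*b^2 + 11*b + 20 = (b - 5)*(b^2 - 3*b - 4) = (b - 5)*(b - 4)*(b + 1)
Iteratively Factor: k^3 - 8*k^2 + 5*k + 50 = (k - 5)*(k^2 - 3*k - 10) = (k - 5)^2*(k + 2)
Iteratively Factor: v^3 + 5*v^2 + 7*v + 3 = (v + 1)*(v^2 + 4*v + 3) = (v + 1)*(v + 3)*(v + 1)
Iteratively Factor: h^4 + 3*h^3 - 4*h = (h - 1)*(h^3 + 4*h^2 + 4*h) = (h - 1)*(h + 2)*(h^2 + 2*h) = h*(h - 1)*(h + 2)*(h + 2)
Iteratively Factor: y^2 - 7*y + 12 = (y - 3)*(y - 4)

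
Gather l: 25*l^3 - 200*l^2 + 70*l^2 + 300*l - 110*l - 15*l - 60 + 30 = 25*l^3 - 130*l^2 + 175*l - 30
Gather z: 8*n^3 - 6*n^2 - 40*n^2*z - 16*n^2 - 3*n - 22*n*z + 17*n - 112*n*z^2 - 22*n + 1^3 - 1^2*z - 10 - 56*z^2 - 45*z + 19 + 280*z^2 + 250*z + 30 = 8*n^3 - 22*n^2 - 8*n + z^2*(224 - 112*n) + z*(-40*n^2 - 22*n + 204) + 40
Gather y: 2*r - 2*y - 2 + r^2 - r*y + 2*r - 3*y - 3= r^2 + 4*r + y*(-r - 5) - 5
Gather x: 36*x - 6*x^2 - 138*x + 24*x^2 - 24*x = 18*x^2 - 126*x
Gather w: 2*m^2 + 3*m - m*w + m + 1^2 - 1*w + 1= 2*m^2 + 4*m + w*(-m - 1) + 2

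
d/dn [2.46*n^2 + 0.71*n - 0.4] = 4.92*n + 0.71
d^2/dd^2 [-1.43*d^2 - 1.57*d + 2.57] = -2.86000000000000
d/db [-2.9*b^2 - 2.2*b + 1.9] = -5.8*b - 2.2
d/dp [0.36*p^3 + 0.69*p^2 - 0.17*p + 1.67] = 1.08*p^2 + 1.38*p - 0.17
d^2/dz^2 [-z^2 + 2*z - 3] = -2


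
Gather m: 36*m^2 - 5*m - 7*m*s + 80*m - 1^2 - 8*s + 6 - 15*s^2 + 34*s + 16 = 36*m^2 + m*(75 - 7*s) - 15*s^2 + 26*s + 21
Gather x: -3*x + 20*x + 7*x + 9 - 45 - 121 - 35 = 24*x - 192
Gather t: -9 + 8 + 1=0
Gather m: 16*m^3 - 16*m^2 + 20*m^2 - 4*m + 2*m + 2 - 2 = 16*m^3 + 4*m^2 - 2*m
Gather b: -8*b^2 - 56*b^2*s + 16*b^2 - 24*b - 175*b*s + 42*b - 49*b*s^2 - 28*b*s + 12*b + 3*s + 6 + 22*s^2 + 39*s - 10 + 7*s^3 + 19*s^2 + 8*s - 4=b^2*(8 - 56*s) + b*(-49*s^2 - 203*s + 30) + 7*s^3 + 41*s^2 + 50*s - 8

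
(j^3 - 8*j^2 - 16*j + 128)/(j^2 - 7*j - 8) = (j^2 - 16)/(j + 1)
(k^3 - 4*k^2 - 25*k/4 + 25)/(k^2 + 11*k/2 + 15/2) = (k^2 - 13*k/2 + 10)/(k + 3)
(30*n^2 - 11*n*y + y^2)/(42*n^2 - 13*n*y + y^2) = (-5*n + y)/(-7*n + y)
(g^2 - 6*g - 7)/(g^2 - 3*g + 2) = (g^2 - 6*g - 7)/(g^2 - 3*g + 2)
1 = 1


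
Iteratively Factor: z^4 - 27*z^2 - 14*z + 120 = (z + 3)*(z^3 - 3*z^2 - 18*z + 40) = (z - 5)*(z + 3)*(z^2 + 2*z - 8) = (z - 5)*(z - 2)*(z + 3)*(z + 4)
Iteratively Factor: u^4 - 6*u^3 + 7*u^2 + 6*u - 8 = (u - 2)*(u^3 - 4*u^2 - u + 4) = (u - 4)*(u - 2)*(u^2 - 1) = (u - 4)*(u - 2)*(u - 1)*(u + 1)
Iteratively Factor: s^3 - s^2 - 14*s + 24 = (s + 4)*(s^2 - 5*s + 6) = (s - 2)*(s + 4)*(s - 3)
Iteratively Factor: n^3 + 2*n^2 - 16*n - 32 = (n - 4)*(n^2 + 6*n + 8) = (n - 4)*(n + 2)*(n + 4)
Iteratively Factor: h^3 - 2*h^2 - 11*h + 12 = (h - 1)*(h^2 - h - 12) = (h - 1)*(h + 3)*(h - 4)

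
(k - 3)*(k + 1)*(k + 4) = k^3 + 2*k^2 - 11*k - 12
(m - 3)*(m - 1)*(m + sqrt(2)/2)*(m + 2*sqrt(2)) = m^4 - 4*m^3 + 5*sqrt(2)*m^3/2 - 10*sqrt(2)*m^2 + 5*m^2 - 8*m + 15*sqrt(2)*m/2 + 6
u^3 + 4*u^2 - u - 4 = (u - 1)*(u + 1)*(u + 4)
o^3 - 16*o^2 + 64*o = o*(o - 8)^2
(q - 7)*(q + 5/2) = q^2 - 9*q/2 - 35/2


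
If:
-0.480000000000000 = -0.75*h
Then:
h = 0.64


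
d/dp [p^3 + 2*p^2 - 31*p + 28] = 3*p^2 + 4*p - 31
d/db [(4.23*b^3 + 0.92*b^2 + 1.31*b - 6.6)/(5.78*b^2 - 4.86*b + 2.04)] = (24.4494*b^4 - 41.1156*b^3 + 13.8446*b^2 + 80.0496*b - 29.4036)/(33.4084*b^4 - 56.1816*b^3 + 47.202*b^2 - 19.8288*b + 4.1616)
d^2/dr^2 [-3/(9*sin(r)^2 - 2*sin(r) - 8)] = 6*(-162*sin(r)^4 + 27*sin(r)^3 + 97*sin(r)^2 - 46*sin(r) + 76)/(-9*sin(r)^2 + 2*sin(r) + 8)^3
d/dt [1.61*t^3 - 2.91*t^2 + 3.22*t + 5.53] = 4.83*t^2 - 5.82*t + 3.22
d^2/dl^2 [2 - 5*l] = 0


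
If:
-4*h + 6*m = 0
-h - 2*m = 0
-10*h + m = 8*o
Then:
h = 0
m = 0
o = 0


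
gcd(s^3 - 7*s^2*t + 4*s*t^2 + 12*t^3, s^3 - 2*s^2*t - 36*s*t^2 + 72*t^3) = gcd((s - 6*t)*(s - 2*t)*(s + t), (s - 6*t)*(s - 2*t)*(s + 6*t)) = s^2 - 8*s*t + 12*t^2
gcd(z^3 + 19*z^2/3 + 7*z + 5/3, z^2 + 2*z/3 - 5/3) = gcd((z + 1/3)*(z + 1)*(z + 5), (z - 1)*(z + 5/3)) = 1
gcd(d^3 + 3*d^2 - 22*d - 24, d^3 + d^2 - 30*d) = d + 6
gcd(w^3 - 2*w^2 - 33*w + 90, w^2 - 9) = w - 3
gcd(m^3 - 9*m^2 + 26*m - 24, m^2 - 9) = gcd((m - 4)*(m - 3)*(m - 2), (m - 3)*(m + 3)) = m - 3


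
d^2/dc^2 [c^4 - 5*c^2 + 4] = 12*c^2 - 10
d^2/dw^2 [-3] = 0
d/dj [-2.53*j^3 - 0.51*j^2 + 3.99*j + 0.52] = -7.59*j^2 - 1.02*j + 3.99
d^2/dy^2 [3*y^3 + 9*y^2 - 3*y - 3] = 18*y + 18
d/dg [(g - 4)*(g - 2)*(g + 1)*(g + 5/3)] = 4*g^3 - 10*g^2 - 38*g/3 + 34/3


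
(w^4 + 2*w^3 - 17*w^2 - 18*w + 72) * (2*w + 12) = 2*w^5 + 16*w^4 - 10*w^3 - 240*w^2 - 72*w + 864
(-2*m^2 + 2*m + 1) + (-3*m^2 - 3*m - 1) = -5*m^2 - m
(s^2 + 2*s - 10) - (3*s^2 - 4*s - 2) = -2*s^2 + 6*s - 8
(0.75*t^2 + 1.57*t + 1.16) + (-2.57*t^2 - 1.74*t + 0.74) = -1.82*t^2 - 0.17*t + 1.9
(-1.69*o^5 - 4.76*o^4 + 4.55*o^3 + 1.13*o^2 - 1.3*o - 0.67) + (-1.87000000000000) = -1.69*o^5 - 4.76*o^4 + 4.55*o^3 + 1.13*o^2 - 1.3*o - 2.54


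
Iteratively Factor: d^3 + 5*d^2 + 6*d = (d + 2)*(d^2 + 3*d) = (d + 2)*(d + 3)*(d)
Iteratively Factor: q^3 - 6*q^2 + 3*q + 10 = (q - 5)*(q^2 - q - 2) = (q - 5)*(q + 1)*(q - 2)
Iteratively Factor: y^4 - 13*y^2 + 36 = (y - 3)*(y^3 + 3*y^2 - 4*y - 12) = (y - 3)*(y - 2)*(y^2 + 5*y + 6) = (y - 3)*(y - 2)*(y + 2)*(y + 3)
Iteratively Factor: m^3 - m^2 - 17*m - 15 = (m + 1)*(m^2 - 2*m - 15) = (m + 1)*(m + 3)*(m - 5)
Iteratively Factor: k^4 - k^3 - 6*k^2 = (k + 2)*(k^3 - 3*k^2) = (k - 3)*(k + 2)*(k^2) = k*(k - 3)*(k + 2)*(k)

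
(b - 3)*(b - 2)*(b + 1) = b^3 - 4*b^2 + b + 6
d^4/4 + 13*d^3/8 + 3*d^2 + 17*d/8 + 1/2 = (d/2 + 1/2)^2*(d + 1/2)*(d + 4)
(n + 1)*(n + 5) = n^2 + 6*n + 5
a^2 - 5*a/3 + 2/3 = (a - 1)*(a - 2/3)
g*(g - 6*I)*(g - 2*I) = g^3 - 8*I*g^2 - 12*g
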